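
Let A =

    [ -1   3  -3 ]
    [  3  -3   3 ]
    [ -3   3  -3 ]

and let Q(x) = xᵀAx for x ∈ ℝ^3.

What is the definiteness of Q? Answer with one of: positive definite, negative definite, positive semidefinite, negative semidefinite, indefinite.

indefinite

Symmetric row and column elimination reduces A to a congruent diagonal form with pivots -1, 6, 0.
So there are 1 positive, 1 negative, 1 zero pivots.
Hence Q is indefinite.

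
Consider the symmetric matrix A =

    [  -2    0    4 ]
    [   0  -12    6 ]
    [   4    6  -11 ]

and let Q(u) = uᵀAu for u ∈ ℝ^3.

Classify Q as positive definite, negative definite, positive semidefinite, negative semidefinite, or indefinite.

negative semidefinite

Row-reducing A symmetrically gives the diagonal entries -2, -12, 0.
Counting signs: 2 negative, 1 zero.
Hence Q is negative semidefinite.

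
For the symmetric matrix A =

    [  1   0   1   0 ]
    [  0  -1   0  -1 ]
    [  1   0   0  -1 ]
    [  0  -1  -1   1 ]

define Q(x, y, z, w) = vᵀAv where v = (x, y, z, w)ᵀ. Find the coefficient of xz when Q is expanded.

The coefficient of xz is A[1,3] + A[3,1] = 2·1 = 2.

2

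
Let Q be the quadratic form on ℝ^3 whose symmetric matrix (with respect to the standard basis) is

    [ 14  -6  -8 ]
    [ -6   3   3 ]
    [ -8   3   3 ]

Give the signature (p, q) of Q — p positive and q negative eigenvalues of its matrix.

Congruent diagonalization of A (simultaneous row and column reduction) yields pivots 14, 3/7, -2.
Counting signs: 2 positive, 1 negative.

(2, 1)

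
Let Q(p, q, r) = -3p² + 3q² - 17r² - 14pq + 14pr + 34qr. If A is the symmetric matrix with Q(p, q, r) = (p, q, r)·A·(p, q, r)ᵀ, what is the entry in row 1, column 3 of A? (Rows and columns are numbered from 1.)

The coefficient of p·r in Q is 14. For a symmetric A this equals A[1,3] + A[3,1] = 2·A[1,3].
So A[1,3] = 14/2 = 7.

7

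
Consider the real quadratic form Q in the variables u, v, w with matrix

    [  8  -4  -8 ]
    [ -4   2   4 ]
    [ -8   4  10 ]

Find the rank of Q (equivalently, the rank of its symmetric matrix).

2

Congruent diagonalization of A (simultaneous row and column reduction) yields pivots 8, 0, 2.
So there are 2 positive, 1 zero pivots.
The rank is the number of nonzero pivots: 2.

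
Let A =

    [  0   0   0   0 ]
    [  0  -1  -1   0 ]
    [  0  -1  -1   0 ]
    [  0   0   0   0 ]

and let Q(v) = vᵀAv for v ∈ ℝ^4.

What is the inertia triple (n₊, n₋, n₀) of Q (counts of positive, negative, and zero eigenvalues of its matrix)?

Applying the same elementary operations to the rows and columns of A produces a congruent diagonal matrix with entries 0, -1, 0, 0.
Counting signs: 1 negative, 3 zero.

(0, 1, 3)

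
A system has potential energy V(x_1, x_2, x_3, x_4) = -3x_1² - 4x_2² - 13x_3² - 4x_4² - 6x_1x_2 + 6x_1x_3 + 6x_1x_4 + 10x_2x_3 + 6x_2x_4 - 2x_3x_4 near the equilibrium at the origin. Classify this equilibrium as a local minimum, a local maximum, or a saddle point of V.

local maximum

The Hessian at the origin is H = [[-6, -6, 6, 6], [-6, -8, 10, 6], [6, 10, -26, -2], [6, 6, -2, -8]].
An LDLᵀ factorisation of H has diagonal entries -6, -2, -12, -2/3.
Counting signs: 4 negative.
H is negative definite, so the origin is a strict local maximum.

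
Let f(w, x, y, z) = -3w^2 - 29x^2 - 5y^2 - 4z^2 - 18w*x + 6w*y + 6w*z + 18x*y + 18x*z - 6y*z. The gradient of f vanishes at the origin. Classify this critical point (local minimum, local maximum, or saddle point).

The Hessian at the origin is H = [[-6, -18, 6, 6], [-18, -58, 18, 18], [6, 18, -10, -6], [6, 18, -6, -8]].
Congruent diagonalization of H (simultaneous row and column reduction) yields pivots -6, -4, -4, -2.
That gives 4 negative pivots.
H is negative definite, so the origin is a strict local maximum.

local maximum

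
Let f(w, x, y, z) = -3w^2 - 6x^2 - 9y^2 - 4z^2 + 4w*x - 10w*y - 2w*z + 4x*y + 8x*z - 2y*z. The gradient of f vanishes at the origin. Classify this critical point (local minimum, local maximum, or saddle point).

local maximum

The Hessian at the origin is H = [[-6, 4, -10, -2], [4, -12, 4, 8], [-10, 4, -18, -2], [-2, 8, -2, -8]].
An LDLᵀ factorisation of H has diagonal entries -6, -28/3, -4/7, -2.
That gives 4 negative pivots.
H is negative definite, so the origin is a strict local maximum.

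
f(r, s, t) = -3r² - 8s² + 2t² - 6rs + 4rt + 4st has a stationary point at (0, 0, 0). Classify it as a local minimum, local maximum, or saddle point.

The Hessian at the origin is H = [[-6, -6, 4], [-6, -16, 4], [4, 4, 4]].
Applying the same elementary operations to the rows and columns of H produces a congruent diagonal matrix with entries -6, -10, 20/3.
That gives 1 positive, 2 negative pivots.
H is indefinite, so the origin is a saddle point.

saddle point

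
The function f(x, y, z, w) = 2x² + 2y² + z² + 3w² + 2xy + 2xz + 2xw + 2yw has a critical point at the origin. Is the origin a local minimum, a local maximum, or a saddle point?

local minimum

The Hessian at the origin is H = [[4, 2, 2, 2], [2, 4, 0, 2], [2, 0, 2, 0], [2, 2, 0, 6]].
Symmetric row and column elimination reduces H to a congruent diagonal form with pivots 4, 3, 2/3, 4.
So there are 4 positive pivots.
H is positive definite, so the origin is a strict local minimum.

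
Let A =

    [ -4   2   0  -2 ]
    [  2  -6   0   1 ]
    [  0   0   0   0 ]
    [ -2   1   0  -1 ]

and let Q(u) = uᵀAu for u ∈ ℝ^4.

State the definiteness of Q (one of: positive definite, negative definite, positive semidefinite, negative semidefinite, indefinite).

Congruent diagonalization of A (simultaneous row and column reduction) yields pivots -4, -5, 0, 0.
That gives 2 negative, 2 zero pivots.
Hence Q is negative semidefinite.

negative semidefinite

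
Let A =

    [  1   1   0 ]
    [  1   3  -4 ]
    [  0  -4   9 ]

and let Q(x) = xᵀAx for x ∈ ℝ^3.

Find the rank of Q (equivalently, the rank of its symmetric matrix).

Applying the same elementary operations to the rows and columns of A produces a congruent diagonal matrix with entries 1, 2, 1.
That gives 3 positive pivots.
The rank is the number of nonzero pivots: 3.

3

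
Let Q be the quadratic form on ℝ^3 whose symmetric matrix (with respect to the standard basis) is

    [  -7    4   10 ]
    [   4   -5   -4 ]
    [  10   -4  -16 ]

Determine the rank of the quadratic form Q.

Row-reducing A symmetrically gives the diagonal entries -7, -19/7, -12/19.
That gives 3 negative pivots.
The rank is the number of nonzero pivots: 3.

3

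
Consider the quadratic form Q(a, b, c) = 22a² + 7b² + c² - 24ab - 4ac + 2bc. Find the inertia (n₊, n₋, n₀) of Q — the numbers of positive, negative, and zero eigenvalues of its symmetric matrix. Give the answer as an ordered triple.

(3, 0, 0)

The symmetric matrix is A = [[22, -12, -2], [-12, 7, 1], [-2, 1, 1]].
Applying the same elementary operations to the rows and columns of A produces a congruent diagonal matrix with entries 22, 5/11, 4/5.
Counting signs: 3 positive.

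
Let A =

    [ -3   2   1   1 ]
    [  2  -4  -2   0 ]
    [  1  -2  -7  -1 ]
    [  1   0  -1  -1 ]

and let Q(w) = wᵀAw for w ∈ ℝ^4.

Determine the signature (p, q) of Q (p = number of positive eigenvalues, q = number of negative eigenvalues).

Applying the same elementary operations to the rows and columns of A produces a congruent diagonal matrix with entries -3, -8/3, -6, -1/3.
Counting signs: 4 negative.

(0, 4)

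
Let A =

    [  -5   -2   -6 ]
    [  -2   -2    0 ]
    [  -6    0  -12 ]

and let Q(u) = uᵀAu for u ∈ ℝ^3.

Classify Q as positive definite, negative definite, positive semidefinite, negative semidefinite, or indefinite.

negative semidefinite

Symmetric row and column elimination reduces A to a congruent diagonal form with pivots -5, -6/5, 0.
So there are 2 negative, 1 zero pivots.
Hence Q is negative semidefinite.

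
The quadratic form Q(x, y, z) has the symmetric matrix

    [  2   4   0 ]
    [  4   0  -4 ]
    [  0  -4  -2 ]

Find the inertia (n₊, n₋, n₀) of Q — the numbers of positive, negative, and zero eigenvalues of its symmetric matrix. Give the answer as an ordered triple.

(1, 1, 1)

Symmetric row and column elimination reduces A to a congruent diagonal form with pivots 2, -8, 0.
Counting signs: 1 positive, 1 negative, 1 zero.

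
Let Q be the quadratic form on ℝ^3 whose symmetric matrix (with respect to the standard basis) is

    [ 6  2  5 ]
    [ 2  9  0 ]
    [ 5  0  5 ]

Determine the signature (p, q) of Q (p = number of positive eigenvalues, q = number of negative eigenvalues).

(3, 0)

Row-reducing A symmetrically gives the diagonal entries 6, 25/3, 1/2.
That gives 3 positive pivots.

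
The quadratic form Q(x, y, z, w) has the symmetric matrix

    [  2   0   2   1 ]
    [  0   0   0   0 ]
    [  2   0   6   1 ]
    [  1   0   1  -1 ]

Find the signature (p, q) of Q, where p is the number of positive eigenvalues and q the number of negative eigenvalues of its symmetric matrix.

Applying the same elementary operations to the rows and columns of A produces a congruent diagonal matrix with entries 2, 0, 4, -3/2.
Counting signs: 2 positive, 1 negative, 1 zero.

(2, 1)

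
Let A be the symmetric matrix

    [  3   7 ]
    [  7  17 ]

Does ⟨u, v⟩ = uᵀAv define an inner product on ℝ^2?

Leading principal minors: Δ_1 = 3, Δ_2 = 2.
All leading principal minors are positive, so by Sylvester's criterion Q is positive definite.
⟨·,·⟩ is an inner product exactly when A is positive definite.

yes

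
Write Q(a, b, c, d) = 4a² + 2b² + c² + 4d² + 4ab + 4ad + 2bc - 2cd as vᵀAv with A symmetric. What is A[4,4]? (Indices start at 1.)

4

The coefficient of d² in Q is 4, and that is exactly A[4,4].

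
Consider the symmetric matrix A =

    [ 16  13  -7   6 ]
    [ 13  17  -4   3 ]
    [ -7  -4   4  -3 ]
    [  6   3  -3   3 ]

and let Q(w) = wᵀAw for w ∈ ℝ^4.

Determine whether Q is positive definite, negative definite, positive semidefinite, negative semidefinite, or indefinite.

positive definite

Leading principal minors: Δ_1 = 16, Δ_2 = 103, Δ_3 = 51, Δ_4 = 9.
All leading principal minors are positive, so by Sylvester's criterion Q is positive definite.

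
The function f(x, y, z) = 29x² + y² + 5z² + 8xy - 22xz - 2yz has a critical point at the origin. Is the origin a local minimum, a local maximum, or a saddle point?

local minimum

The Hessian at the origin is H = [[58, 8, -22], [8, 2, -2], [-22, -2, 10]].
Symmetric row and column elimination reduces H to a congruent diagonal form with pivots 58, 26/29, 6/13.
Counting signs: 3 positive.
H is positive definite, so the origin is a strict local minimum.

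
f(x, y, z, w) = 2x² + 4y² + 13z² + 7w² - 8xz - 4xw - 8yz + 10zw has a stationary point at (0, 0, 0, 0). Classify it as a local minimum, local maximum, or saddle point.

local minimum

The Hessian at the origin is H = [[4, 0, -8, -4], [0, 8, -8, 0], [-8, -8, 26, 10], [-4, 0, 10, 14]].
Symmetric row and column elimination reduces H to a congruent diagonal form with pivots 4, 8, 2, 8.
So there are 4 positive pivots.
H is positive definite, so the origin is a strict local minimum.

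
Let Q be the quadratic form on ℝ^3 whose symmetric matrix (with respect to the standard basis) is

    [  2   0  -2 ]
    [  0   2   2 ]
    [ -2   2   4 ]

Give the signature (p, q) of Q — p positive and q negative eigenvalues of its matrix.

(2, 0)

Symmetric row and column elimination reduces A to a congruent diagonal form with pivots 2, 2, 0.
That gives 2 positive, 1 zero pivots.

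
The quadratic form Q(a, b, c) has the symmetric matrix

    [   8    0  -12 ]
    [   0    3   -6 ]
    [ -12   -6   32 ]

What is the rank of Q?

An LDLᵀ factorisation of A has diagonal entries 8, 3, 2.
So there are 3 positive pivots.
The rank is the number of nonzero pivots: 3.

3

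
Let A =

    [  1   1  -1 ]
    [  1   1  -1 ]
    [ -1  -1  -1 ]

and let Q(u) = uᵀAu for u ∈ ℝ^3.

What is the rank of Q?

Row-reducing A symmetrically gives the diagonal entries 1, 0, -2.
That gives 1 positive, 1 negative, 1 zero pivots.
The rank is the number of nonzero pivots: 2.

2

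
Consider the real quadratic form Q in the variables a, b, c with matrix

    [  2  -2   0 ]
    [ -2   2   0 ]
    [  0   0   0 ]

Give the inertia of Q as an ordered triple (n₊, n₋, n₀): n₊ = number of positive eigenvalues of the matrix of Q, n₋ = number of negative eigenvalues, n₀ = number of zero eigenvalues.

Row-reducing A symmetrically gives the diagonal entries 2, 0, 0.
So there are 1 positive, 2 zero pivots.

(1, 0, 2)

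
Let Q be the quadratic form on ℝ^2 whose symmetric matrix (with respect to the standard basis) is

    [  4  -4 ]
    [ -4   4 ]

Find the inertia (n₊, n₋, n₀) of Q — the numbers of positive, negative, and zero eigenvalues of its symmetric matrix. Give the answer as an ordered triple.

(1, 0, 1)

Symmetric row and column elimination reduces A to a congruent diagonal form with pivots 4, 0.
That gives 1 positive, 1 zero pivots.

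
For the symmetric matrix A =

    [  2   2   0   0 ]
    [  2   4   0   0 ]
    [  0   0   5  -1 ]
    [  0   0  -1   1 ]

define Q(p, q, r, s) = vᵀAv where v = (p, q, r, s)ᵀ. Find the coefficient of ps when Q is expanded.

0

The coefficient of ps is A[1,4] + A[4,1] = 2·0 = 0.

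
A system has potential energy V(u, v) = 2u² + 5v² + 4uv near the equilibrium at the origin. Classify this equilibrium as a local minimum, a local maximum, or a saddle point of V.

local minimum

The Hessian at the origin is H = [[4, 4], [4, 10]].
det H = 4·10 − (4)² = 24 > 0 and H[1,1] = 4 > 0, so H is positive definite.
Therefore the origin is a local minimum.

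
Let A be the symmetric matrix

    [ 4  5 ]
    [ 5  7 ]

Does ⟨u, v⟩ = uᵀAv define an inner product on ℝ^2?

Leading principal minors: Δ_1 = 4, Δ_2 = 3.
All leading principal minors are positive, so by Sylvester's criterion Q is positive definite.
⟨·,·⟩ is an inner product exactly when A is positive definite.

yes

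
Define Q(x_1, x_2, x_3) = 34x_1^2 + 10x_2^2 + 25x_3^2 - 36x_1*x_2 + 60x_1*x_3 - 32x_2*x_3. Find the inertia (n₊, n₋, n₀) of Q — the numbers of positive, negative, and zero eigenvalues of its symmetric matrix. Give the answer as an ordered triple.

Write A = [[34, -18, 30], [-18, 10, -16], [30, -16, 25]].
Congruent diagonalization of A (simultaneous row and column reduction) yields pivots 34, 8/17, -3/2.
That gives 2 positive, 1 negative pivots.

(2, 1, 0)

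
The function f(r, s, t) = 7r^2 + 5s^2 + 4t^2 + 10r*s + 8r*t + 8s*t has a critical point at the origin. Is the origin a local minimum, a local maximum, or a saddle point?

local minimum

The Hessian at the origin is H = [[14, 10, 8], [10, 10, 8], [8, 8, 8]].
Applying the same elementary operations to the rows and columns of H produces a congruent diagonal matrix with entries 14, 20/7, 8/5.
Counting signs: 3 positive.
H is positive definite, so the origin is a strict local minimum.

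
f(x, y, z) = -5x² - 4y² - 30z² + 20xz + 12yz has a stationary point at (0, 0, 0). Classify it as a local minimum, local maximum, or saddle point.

local maximum

The Hessian at the origin is H = [[-10, 0, 20], [0, -8, 12], [20, 12, -60]].
Symmetric row and column elimination reduces H to a congruent diagonal form with pivots -10, -8, -2.
So there are 3 negative pivots.
H is negative definite, so the origin is a strict local maximum.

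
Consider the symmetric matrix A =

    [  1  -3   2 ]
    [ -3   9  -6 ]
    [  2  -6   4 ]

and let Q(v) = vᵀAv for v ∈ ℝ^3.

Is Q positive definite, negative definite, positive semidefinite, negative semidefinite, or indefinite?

Symmetric row and column elimination reduces A to a congruent diagonal form with pivots 1, 0, 0.
Counting signs: 1 positive, 2 zero.
Hence Q is positive semidefinite.

positive semidefinite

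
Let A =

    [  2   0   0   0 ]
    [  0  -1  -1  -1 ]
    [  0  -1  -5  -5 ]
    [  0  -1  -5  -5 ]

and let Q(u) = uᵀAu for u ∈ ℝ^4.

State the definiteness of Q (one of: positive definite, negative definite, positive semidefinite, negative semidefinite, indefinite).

indefinite

Congruent diagonalization of A (simultaneous row and column reduction) yields pivots 2, -1, -4, 0.
That gives 1 positive, 2 negative, 1 zero pivots.
Hence Q is indefinite.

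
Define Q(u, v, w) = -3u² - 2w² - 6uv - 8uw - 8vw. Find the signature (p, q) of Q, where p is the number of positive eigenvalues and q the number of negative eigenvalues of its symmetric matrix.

Write A = [[-3, -3, -4], [-3, 0, -4], [-4, -4, -2]].
Applying the same elementary operations to the rows and columns of A produces a congruent diagonal matrix with entries -3, 3, 10/3.
That gives 2 positive, 1 negative pivots.

(2, 1)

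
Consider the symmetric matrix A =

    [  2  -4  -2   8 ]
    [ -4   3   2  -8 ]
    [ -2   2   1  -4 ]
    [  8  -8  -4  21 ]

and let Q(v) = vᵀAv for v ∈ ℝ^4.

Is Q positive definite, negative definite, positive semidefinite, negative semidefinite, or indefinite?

indefinite

Applying the same elementary operations to the rows and columns of A produces a congruent diagonal matrix with entries 2, -5, -1/5, 5.
That gives 2 positive, 2 negative pivots.
Hence Q is indefinite.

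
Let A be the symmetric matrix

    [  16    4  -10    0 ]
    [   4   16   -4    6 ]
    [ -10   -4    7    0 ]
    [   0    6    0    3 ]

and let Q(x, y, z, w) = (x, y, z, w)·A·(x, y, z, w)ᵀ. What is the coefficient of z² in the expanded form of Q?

7

The coefficient of z² is the diagonal entry A[3,3] = 7.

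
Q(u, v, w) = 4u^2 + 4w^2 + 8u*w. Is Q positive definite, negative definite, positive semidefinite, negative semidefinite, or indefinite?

positive semidefinite

The symmetric matrix is A = [[4, 0, 4], [0, 0, 0], [4, 0, 4]].
Symmetric row and column elimination reduces A to a congruent diagonal form with pivots 4, 0, 0.
That gives 1 positive, 2 zero pivots.
Hence Q is positive semidefinite.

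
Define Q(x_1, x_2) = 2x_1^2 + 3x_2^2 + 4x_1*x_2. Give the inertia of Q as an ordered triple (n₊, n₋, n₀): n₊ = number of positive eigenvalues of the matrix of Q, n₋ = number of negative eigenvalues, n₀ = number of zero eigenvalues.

(2, 0, 0)

The associated matrix is A = [[2, 2], [2, 3]].
Applying the same elementary operations to the rows and columns of A produces a congruent diagonal matrix with entries 2, 1.
Counting signs: 2 positive.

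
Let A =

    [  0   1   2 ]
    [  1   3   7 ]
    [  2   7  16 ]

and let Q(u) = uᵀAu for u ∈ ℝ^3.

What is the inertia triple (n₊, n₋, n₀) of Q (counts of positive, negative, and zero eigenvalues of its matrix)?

By Sylvester's law of inertia any congruent diagonalization of A has 1 positive, 1 negative and 1 zero entries.

(1, 1, 1)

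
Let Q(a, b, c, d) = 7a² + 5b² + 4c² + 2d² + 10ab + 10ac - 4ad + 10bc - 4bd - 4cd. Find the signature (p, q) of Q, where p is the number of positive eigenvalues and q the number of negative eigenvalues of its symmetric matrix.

(3, 1)

The symmetric matrix is A = [[7, 5, 5, -2], [5, 5, 5, -2], [5, 5, 4, -2], [-2, -2, -2, 2]].
An LDLᵀ factorisation of A has diagonal entries 7, 10/7, -1, 6/5.
That gives 3 positive, 1 negative pivots.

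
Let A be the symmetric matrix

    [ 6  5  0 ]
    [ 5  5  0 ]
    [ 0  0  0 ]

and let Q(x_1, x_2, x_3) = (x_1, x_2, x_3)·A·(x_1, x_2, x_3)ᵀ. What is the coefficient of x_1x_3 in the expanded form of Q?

0

The coefficient of x_1x_3 is A[1,3] + A[3,1] = 2·0 = 0.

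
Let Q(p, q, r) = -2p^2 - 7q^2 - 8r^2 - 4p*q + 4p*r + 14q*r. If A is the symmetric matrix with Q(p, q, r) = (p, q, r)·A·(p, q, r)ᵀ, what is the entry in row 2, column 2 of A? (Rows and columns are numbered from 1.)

The coefficient of q^2 in Q is -7, and that is exactly A[2,2].

-7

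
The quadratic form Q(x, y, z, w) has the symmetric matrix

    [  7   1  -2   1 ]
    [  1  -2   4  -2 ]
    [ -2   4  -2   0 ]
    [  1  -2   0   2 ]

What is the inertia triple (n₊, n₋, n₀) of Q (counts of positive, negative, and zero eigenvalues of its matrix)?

Symmetric row and column elimination reduces A to a congruent diagonal form with pivots 7, -15/7, 6, 4/3.
That gives 3 positive, 1 negative pivots.

(3, 1, 0)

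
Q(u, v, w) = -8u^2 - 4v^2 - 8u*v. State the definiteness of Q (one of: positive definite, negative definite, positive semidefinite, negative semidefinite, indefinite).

negative semidefinite

Write A = [[-8, -4, 0], [-4, -4, 0], [0, 0, 0]].
Applying the same elementary operations to the rows and columns of A produces a congruent diagonal matrix with entries -8, -2, 0.
So there are 2 negative, 1 zero pivots.
Hence Q is negative semidefinite.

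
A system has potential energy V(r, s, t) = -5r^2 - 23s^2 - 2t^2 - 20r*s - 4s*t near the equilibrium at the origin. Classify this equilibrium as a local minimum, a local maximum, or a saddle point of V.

The Hessian at the origin is H = [[-10, -20, 0], [-20, -46, -4], [0, -4, -4]].
Symmetric row and column elimination reduces H to a congruent diagonal form with pivots -10, -6, -4/3.
Counting signs: 3 negative.
H is negative definite, so the origin is a strict local maximum.

local maximum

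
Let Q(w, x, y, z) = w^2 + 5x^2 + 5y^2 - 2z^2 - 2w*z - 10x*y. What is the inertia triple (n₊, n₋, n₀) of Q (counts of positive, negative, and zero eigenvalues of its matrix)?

(2, 1, 1)

The associated matrix is A = [[1, 0, 0, -1], [0, 5, -5, 0], [0, -5, 5, 0], [-1, 0, 0, -2]].
Applying the same elementary operations to the rows and columns of A produces a congruent diagonal matrix with entries 1, 5, 0, -3.
That gives 2 positive, 1 negative, 1 zero pivots.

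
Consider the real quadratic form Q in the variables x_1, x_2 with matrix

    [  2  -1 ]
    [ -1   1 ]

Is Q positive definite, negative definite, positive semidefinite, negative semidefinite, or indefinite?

Symmetric row and column elimination reduces A to a congruent diagonal form with pivots 2, 1/2.
Counting signs: 2 positive.
Hence Q is positive definite.

positive definite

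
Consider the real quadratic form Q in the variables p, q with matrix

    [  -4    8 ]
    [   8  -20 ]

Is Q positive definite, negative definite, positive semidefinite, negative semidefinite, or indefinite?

For the 2×2 matrix [[-4, 8], [8, -20]]: det = -4·-20 − (8)² = 16, trace = -24.
det > 0 so both eigenvalues share the sign of the trace; trace = -24 < 0 ⇒ both negative.

negative definite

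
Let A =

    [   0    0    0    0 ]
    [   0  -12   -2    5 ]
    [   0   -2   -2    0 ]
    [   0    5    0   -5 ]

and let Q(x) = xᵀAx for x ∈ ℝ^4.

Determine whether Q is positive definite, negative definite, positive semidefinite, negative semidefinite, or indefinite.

negative semidefinite

Symmetric row and column elimination reduces A to a congruent diagonal form with pivots 0, -12, -5/3, -5/2.
That gives 3 negative, 1 zero pivots.
Hence Q is negative semidefinite.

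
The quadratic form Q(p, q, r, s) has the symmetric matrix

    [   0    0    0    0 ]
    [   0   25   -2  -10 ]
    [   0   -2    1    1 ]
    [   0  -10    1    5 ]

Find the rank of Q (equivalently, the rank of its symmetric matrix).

3

Congruent diagonalization of A (simultaneous row and column reduction) yields pivots 0, 25, 21/25, 20/21.
That gives 3 positive, 1 zero pivots.
The rank is the number of nonzero pivots: 3.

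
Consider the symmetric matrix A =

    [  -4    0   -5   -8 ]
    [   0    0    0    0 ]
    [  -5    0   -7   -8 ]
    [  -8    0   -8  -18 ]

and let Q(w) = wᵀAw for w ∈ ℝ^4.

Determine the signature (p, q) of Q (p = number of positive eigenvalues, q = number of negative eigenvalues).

Congruent diagonalization of A (simultaneous row and column reduction) yields pivots -4, 0, -3/4, 10/3.
That gives 1 positive, 2 negative, 1 zero pivots.

(1, 2)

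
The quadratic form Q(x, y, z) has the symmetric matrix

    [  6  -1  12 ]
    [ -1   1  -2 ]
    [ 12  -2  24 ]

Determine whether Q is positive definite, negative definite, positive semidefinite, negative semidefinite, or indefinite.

Congruent diagonalization of A (simultaneous row and column reduction) yields pivots 6, 5/6, 0.
Counting signs: 2 positive, 1 zero.
Hence Q is positive semidefinite.

positive semidefinite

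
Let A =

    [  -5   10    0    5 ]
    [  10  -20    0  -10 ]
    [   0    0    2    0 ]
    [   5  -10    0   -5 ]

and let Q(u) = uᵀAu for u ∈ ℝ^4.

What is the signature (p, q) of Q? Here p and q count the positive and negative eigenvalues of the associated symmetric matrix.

Symmetric row and column elimination reduces A to a congruent diagonal form with pivots -5, 0, 2, 0.
That gives 1 positive, 1 negative, 2 zero pivots.

(1, 1)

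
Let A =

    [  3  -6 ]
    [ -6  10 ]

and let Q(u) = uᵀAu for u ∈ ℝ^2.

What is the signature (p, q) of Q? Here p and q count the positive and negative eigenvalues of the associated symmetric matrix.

Symmetric row and column elimination reduces A to a congruent diagonal form with pivots 3, -2.
So there are 1 positive, 1 negative pivots.

(1, 1)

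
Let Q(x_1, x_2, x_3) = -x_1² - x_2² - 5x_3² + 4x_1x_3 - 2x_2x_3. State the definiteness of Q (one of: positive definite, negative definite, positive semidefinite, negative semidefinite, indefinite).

negative semidefinite

The symmetric matrix is A = [[-1, 0, 2], [0, -1, -1], [2, -1, -5]].
Row-reducing A symmetrically gives the diagonal entries -1, -1, 0.
Counting signs: 2 negative, 1 zero.
Hence Q is negative semidefinite.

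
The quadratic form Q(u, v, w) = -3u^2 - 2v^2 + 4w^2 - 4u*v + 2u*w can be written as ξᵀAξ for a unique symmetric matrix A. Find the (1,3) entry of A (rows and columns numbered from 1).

The coefficient of u·w in Q is 2. For a symmetric A this equals A[1,3] + A[3,1] = 2·A[1,3].
So A[1,3] = 2/2 = 1.

1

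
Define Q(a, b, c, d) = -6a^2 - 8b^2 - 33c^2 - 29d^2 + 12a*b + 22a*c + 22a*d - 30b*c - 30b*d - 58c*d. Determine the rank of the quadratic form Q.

Write A = [[-6, 6, 11, 11], [6, -8, -15, -15], [11, -15, -33, -29], [11, -15, -29, -29]].
Symmetric row and column elimination reduces A to a congruent diagonal form with pivots -6, -2, -29/6, -20/29.
That gives 4 negative pivots.
The rank is the number of nonzero pivots: 4.

4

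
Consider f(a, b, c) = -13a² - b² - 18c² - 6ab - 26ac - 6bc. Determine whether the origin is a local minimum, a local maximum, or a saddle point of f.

local maximum

The Hessian at the origin is H = [[-26, -6, -26], [-6, -2, -6], [-26, -6, -36]].
Congruent diagonalization of H (simultaneous row and column reduction) yields pivots -26, -8/13, -10.
That gives 3 negative pivots.
H is negative definite, so the origin is a strict local maximum.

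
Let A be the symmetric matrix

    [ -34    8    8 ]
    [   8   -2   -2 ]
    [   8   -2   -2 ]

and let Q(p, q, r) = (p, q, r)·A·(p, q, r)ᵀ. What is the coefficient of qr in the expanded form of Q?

-4

The coefficient of qr is A[2,3] + A[3,2] = 2·(-2) = -4.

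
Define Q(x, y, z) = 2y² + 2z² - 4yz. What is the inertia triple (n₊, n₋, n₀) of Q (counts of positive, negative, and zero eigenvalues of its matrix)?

(1, 0, 2)

The symmetric matrix is A = [[0, 0, 0], [0, 2, -2], [0, -2, 2]].
Symmetric row and column elimination reduces A to a congruent diagonal form with pivots 0, 2, 0.
Counting signs: 1 positive, 2 zero.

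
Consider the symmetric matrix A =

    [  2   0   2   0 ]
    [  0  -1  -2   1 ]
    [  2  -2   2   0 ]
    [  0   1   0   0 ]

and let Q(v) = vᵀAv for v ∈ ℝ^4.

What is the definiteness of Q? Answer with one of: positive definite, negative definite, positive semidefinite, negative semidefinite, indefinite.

Symmetric row and column elimination reduces A to a congruent diagonal form with pivots 2, -1, 4, 0.
So there are 2 positive, 1 negative, 1 zero pivots.
Hence Q is indefinite.

indefinite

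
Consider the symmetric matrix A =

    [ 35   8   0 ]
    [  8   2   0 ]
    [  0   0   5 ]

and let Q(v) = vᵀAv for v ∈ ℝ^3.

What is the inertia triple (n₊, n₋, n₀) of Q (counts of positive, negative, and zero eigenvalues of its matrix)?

Row-reducing A symmetrically gives the diagonal entries 35, 6/35, 5.
That gives 3 positive pivots.

(3, 0, 0)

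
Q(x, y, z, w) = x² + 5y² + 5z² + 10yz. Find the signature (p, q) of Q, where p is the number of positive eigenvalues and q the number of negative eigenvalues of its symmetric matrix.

Write A = [[1, 0, 0, 0], [0, 5, 5, 0], [0, 5, 5, 0], [0, 0, 0, 0]].
Row-reducing A symmetrically gives the diagonal entries 1, 5, 0, 0.
Counting signs: 2 positive, 2 zero.

(2, 0)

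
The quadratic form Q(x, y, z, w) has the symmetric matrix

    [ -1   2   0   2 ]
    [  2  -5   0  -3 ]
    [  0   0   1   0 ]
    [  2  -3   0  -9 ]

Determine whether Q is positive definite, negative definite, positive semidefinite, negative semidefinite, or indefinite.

An LDLᵀ factorisation of A has diagonal entries -1, -1, 1, -4.
Counting signs: 1 positive, 3 negative.
Hence Q is indefinite.

indefinite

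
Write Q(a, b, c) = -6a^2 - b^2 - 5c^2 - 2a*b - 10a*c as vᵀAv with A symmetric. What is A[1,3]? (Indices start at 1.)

The coefficient of a·c in Q is -10. For a symmetric A this equals A[1,3] + A[3,1] = 2·A[1,3].
So A[1,3] = -10/2 = -5.

-5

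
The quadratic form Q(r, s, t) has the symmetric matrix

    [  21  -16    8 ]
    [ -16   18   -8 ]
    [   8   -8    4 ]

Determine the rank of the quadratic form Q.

An LDLᵀ factorisation of A has diagonal entries 21, 122/21, 20/61.
That gives 3 positive pivots.
The rank is the number of nonzero pivots: 3.

3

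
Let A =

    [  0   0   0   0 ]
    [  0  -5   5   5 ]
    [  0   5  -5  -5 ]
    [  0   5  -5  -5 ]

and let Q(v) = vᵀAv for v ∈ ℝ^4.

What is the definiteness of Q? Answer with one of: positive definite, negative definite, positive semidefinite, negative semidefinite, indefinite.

Congruent diagonalization of A (simultaneous row and column reduction) yields pivots 0, -5, 0, 0.
Counting signs: 1 negative, 3 zero.
Hence Q is negative semidefinite.

negative semidefinite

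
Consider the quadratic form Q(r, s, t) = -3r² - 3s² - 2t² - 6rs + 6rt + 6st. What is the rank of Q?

Write A = [[-3, -3, 3], [-3, -3, 3], [3, 3, -2]].
Applying the same elementary operations to the rows and columns of A produces a congruent diagonal matrix with entries -3, 0, 1.
That gives 1 positive, 1 negative, 1 zero pivots.
The rank is the number of nonzero pivots: 2.

2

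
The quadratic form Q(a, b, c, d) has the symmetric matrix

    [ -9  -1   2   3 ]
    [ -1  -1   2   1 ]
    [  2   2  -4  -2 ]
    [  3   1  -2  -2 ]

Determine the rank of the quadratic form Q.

3

Symmetric row and column elimination reduces A to a congruent diagonal form with pivots -9, -8/9, 0, -1/2.
Counting signs: 3 negative, 1 zero.
The rank is the number of nonzero pivots: 3.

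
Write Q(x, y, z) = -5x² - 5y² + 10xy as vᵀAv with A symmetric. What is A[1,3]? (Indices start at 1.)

0

The coefficient of x·z in Q is 0. For a symmetric A this equals A[1,3] + A[3,1] = 2·A[1,3].
So A[1,3] = 0/2 = 0.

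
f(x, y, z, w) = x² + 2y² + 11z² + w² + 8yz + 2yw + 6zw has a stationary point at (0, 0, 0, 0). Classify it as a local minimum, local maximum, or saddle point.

The Hessian at the origin is H = [[2, 0, 0, 0], [0, 4, 8, 2], [0, 8, 22, 6], [0, 2, 6, 2]].
Applying the same elementary operations to the rows and columns of H produces a congruent diagonal matrix with entries 2, 4, 6, 1/3.
That gives 4 positive pivots.
H is positive definite, so the origin is a strict local minimum.

local minimum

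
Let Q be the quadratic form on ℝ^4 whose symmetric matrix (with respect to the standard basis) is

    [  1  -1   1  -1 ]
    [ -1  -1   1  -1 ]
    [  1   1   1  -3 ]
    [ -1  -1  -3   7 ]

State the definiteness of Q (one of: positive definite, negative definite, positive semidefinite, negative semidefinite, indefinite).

indefinite

Congruent diagonalization of A (simultaneous row and column reduction) yields pivots 1, -2, 2, 0.
So there are 2 positive, 1 negative, 1 zero pivots.
Hence Q is indefinite.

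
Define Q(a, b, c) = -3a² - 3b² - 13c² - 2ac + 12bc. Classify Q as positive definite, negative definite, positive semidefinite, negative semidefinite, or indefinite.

The associated matrix is A = [[-3, 0, -1], [0, -3, 6], [-1, 6, -13]].
An LDLᵀ factorisation of A has diagonal entries -3, -3, -2/3.
So there are 3 negative pivots.
Hence Q is negative definite.

negative definite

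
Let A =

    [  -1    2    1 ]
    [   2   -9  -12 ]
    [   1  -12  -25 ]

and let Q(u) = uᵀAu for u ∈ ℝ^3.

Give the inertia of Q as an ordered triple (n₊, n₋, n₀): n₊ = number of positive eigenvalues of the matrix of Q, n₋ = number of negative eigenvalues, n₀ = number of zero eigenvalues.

(0, 3, 0)

Congruent diagonalization of A (simultaneous row and column reduction) yields pivots -1, -5, -4.
That gives 3 negative pivots.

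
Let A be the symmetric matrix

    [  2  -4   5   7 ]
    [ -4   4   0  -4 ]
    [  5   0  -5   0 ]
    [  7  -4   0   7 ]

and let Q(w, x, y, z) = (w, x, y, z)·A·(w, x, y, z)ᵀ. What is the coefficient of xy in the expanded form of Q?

The coefficient of xy is A[2,3] + A[3,2] = 2·0 = 0.

0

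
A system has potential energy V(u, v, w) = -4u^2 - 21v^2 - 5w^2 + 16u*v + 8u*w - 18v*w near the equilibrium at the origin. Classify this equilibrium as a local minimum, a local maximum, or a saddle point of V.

The Hessian at the origin is H = [[-8, 16, 8], [16, -42, -18], [8, -18, -10]].
An LDLᵀ factorisation of H has diagonal entries -8, -10, -8/5.
So there are 3 negative pivots.
H is negative definite, so the origin is a strict local maximum.

local maximum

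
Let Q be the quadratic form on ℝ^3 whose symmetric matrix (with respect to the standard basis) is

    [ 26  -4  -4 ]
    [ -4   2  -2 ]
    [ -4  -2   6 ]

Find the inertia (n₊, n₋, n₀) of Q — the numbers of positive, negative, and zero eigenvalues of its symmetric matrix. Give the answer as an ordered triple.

Row-reducing A symmetrically gives the diagonal entries 26, 18/13, 4/9.
That gives 3 positive pivots.

(3, 0, 0)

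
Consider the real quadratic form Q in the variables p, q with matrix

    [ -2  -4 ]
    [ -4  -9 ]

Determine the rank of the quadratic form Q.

2

Applying the same elementary operations to the rows and columns of A produces a congruent diagonal matrix with entries -2, -1.
That gives 2 negative pivots.
The rank is the number of nonzero pivots: 2.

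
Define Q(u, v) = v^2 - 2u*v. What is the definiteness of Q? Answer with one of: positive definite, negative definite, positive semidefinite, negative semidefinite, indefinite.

The symmetric matrix of Q is [[0, -1], [-1, 1]].
For the 2×2 matrix [[0, -1], [-1, 1]]: det = 0·1 − (-1)² = -1, trace = 1.
det < 0 so the eigenvalues have opposite signs; the form is indefinite.

indefinite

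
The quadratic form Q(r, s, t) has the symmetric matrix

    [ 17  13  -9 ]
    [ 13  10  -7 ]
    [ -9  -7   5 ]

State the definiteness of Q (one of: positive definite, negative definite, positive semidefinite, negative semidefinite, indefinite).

Applying the same elementary operations to the rows and columns of A produces a congruent diagonal matrix with entries 17, 1/17, 0.
Counting signs: 2 positive, 1 zero.
Hence Q is positive semidefinite.

positive semidefinite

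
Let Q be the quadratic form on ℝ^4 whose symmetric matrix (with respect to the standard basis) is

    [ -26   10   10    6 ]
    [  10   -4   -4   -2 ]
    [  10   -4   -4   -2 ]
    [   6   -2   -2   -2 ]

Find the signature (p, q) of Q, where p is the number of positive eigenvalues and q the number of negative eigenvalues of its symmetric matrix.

Symmetric row and column elimination reduces A to a congruent diagonal form with pivots -26, -2/13, 0, 0.
Counting signs: 2 negative, 2 zero.

(0, 2)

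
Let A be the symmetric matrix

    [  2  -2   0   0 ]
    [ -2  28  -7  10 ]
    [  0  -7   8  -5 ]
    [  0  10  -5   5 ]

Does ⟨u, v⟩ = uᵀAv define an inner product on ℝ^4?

Symmetric row and column elimination reduces A to a congruent diagonal form with pivots 2, 26, 159/26, 15/53.
That gives 4 positive pivots.
Hence Q is positive definite.
⟨·,·⟩ is an inner product exactly when A is positive definite.

yes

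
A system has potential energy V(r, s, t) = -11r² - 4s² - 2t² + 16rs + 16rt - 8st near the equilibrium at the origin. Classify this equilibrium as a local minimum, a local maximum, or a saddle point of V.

saddle point

The Hessian at the origin is H = [[-22, 16, 16], [16, -8, -8], [16, -8, -4]].
Symmetric row and column elimination reduces H to a congruent diagonal form with pivots -22, 40/11, 4.
So there are 2 positive, 1 negative pivots.
H is indefinite, so the origin is a saddle point.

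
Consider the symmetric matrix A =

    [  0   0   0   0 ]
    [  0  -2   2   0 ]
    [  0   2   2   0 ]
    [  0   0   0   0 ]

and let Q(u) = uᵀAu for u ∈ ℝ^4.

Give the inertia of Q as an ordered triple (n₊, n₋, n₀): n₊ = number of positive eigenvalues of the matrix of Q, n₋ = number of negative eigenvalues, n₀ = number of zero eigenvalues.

Row-reducing A symmetrically gives the diagonal entries 0, -2, 4, 0.
Counting signs: 1 positive, 1 negative, 2 zero.

(1, 1, 2)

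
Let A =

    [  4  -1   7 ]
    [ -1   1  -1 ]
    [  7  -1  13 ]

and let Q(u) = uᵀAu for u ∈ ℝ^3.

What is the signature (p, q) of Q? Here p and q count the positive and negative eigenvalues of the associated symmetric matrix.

(2, 0)

Congruent diagonalization of A (simultaneous row and column reduction) yields pivots 4, 3/4, 0.
So there are 2 positive, 1 zero pivots.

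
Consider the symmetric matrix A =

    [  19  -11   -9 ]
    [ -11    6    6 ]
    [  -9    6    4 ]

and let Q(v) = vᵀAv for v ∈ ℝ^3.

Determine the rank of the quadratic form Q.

Congruent diagonalization of A (simultaneous row and column reduction) yields pivots 19, -7/19, 10/7.
Counting signs: 2 positive, 1 negative.
The rank is the number of nonzero pivots: 3.

3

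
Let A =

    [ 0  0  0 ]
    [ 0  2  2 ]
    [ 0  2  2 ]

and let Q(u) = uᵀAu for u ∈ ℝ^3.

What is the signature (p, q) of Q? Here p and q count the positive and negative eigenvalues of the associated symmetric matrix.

(1, 0)

Applying the same elementary operations to the rows and columns of A produces a congruent diagonal matrix with entries 0, 2, 0.
That gives 1 positive, 2 zero pivots.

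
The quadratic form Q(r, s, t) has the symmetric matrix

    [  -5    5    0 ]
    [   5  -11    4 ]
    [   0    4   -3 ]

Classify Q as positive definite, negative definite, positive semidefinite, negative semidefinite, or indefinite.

Leading principal minors: Δ_1 = -5, Δ_2 = 30, Δ_3 = -10.
The signs alternate starting with Δ_1 < 0, so by Sylvester's criterion Q is negative definite.

negative definite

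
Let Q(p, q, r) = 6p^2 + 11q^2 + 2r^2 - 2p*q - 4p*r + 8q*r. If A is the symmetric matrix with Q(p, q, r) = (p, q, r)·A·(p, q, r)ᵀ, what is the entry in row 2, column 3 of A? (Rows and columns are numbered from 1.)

The coefficient of q·r in Q is 8. For a symmetric A this equals A[2,3] + A[3,2] = 2·A[2,3].
So A[2,3] = 8/2 = 4.

4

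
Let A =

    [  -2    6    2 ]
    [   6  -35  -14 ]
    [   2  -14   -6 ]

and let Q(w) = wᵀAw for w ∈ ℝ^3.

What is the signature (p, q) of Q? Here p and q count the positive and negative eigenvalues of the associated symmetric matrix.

An LDLᵀ factorisation of A has diagonal entries -2, -17, -4/17.
That gives 3 negative pivots.

(0, 3)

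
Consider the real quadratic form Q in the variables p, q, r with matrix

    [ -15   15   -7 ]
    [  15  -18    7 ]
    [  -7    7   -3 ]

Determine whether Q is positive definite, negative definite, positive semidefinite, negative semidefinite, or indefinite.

Congruent diagonalization of A (simultaneous row and column reduction) yields pivots -15, -3, 4/15.
So there are 1 positive, 2 negative pivots.
Hence Q is indefinite.

indefinite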